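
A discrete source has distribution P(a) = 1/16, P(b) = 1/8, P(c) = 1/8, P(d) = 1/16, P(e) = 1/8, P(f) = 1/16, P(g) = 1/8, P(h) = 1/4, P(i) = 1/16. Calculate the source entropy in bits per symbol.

Each probability is a power of 1/2, so log₂(1/p) is an integer.
H = Σ p·log₂(1/p) = 1/16·4 + 1/8·3 + 1/8·3 + 1/16·4 + 1/8·3 + 1/16·4 + 1/8·3 + 1/4·2 + 1/16·4 = 3 bits.

3 bits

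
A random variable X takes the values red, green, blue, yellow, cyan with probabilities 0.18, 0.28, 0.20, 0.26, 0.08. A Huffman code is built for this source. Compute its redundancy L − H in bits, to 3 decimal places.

0.039 bits

Entropy H = −Σ p log₂ p ≈ 2.2207 bits.
Huffman merges: 2/25+9/50→13/50; 1/5+13/50→23/50; 13/50+7/25→27/50; 23/50+27/50→1. L = 113/50 ≈ 2.2600.
L − H = 2.2600 − 2.2207 = 0.039 bits.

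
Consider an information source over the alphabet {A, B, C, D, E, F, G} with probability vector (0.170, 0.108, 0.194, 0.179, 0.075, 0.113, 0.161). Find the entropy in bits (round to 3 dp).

2.745 bits

H = −Σ pᵢ log₂ pᵢ.
−0.170·log₂(0.170) = 0.4346
−0.108·log₂(0.108) = 0.3468
−0.194·log₂(0.194) = 0.4590
−0.179·log₂(0.179) = 0.4443
−0.075·log₂(0.075) = 0.2803
−0.113·log₂(0.113) = 0.3555
−0.161·log₂(0.161) = 0.4242
Sum ≈ 2.7446 → 2.745 bits.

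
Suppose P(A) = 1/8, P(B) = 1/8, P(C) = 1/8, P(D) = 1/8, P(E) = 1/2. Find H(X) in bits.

Each probability is a power of 1/2, so log₂(1/p) is an integer.
H = Σ p·log₂(1/p) = 1/8·3 + 1/8·3 + 1/8·3 + 1/8·3 + 1/2·1 = 2 bits.

2 bits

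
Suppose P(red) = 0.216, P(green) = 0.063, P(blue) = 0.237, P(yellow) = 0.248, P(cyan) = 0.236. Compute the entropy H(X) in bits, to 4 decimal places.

2.2116 bits

H = −Σ pᵢ log₂ pᵢ.
−0.216·log₂(0.216) = 0.4776
−0.063·log₂(0.063) = 0.2513
−0.237·log₂(0.237) = 0.4923
−0.248·log₂(0.248) = 0.4989
−0.236·log₂(0.236) = 0.4916
Sum ≈ 2.2116 → 2.2116 bits.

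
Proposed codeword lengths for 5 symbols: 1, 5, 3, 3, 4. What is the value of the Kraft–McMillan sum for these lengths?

0.84375

With common denominator 2^5 = 32: Σ 2^(−ℓᵢ) = 16/32 + 1/32 + 4/32 + 4/32 + 2/32 = 27/32 = 0.84375.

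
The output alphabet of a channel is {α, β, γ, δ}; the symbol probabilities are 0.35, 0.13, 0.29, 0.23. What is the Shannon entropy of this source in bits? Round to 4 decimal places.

1.9183 bits

H = −Σ pᵢ log₂ pᵢ.
−0.35·log₂(0.35) = 0.5301
−0.13·log₂(0.13) = 0.3826
−0.29·log₂(0.29) = 0.5179
−0.23·log₂(0.23) = 0.4877
Sum ≈ 1.9183 → 1.9183 bits.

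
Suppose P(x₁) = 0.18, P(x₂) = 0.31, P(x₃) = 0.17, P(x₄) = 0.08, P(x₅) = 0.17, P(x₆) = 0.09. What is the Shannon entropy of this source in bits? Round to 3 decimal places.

H = −Σ pᵢ log₂ pᵢ.
−0.18·log₂(0.18) = 0.4453
−0.31·log₂(0.31) = 0.5238
−0.17·log₂(0.17) = 0.4346
−0.08·log₂(0.08) = 0.2915
−0.17·log₂(0.17) = 0.4346
−0.09·log₂(0.09) = 0.3127
Sum ≈ 2.4424 → 2.442 bits.

2.442 bits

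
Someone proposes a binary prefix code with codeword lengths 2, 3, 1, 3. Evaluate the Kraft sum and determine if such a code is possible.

With common denominator 2^3 = 8: Σ 2^(−ℓᵢ) = 2/8 + 1/8 + 4/8 + 1/8 = 8/8 = 1.
Kraft's inequality requires Σ ≤ 1; here Σ = 1 ≤ 1, so such a prefix code exists.

1; yes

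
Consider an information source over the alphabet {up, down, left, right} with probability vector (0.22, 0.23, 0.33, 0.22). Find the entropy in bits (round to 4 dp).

H = −Σ pᵢ log₂ pᵢ.
−0.22·log₂(0.22) = 0.4806
−0.23·log₂(0.23) = 0.4877
−0.33·log₂(0.33) = 0.5278
−0.22·log₂(0.22) = 0.4806
Sum ≈ 1.9766 → 1.9766 bits.

1.9766 bits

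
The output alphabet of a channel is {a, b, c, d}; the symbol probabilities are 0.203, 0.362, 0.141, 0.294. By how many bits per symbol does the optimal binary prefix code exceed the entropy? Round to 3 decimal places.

0.067 bits

Entropy H = −Σ p log₂ p ≈ 1.9154 bits.
Huffman merges: 141/1000+203/1000→43/125; 147/500+43/125→319/500; 181/500+319/500→1. L = 991/500 ≈ 1.9820.
L − H = 1.9820 − 1.9154 = 0.067 bits.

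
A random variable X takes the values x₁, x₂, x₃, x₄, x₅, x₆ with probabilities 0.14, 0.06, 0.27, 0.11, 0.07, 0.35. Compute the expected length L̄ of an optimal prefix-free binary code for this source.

2.37 bits/symbol

Repeatedly combine the two least-probable nodes; the expected code length is the sum of the merged weights.
merge 3/50 + 7/100 → 13/100
merge 11/100 + 13/100 → 6/25
merge 7/50 + 6/25 → 19/50
merge 27/100 + 7/20 → 31/50
merge 19/50 + 31/50 → 1
L = 13/100 + 6/25 + 19/50 + 31/50 + 1 = 237/100 = 2.37 bits/symbol.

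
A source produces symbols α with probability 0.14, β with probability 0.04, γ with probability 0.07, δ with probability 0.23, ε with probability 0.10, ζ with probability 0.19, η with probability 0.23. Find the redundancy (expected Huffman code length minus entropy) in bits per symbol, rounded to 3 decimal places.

Entropy H = −Σ p log₂ p ≈ 2.6142 bits.
Huffman merges: 1/25+7/100→11/100; 1/10+11/100→21/100; 7/50+19/100→33/100; 21/100+23/100→11/25; 23/100+33/100→14/25; 11/25+14/25→1. L = 53/20 ≈ 2.6500.
L − H = 2.6500 − 2.6142 = 0.036 bits.

0.036 bits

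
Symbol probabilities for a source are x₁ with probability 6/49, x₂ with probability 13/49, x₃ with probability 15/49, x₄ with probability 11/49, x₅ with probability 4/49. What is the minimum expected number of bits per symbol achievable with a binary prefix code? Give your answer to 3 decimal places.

2.204 bits/symbol

Repeatedly combine the two least-probable nodes; the expected code length is the sum of the merged weights.
merge 4/49 + 6/49 → 10/49
merge 10/49 + 11/49 → 3/7
merge 13/49 + 15/49 → 4/7
merge 3/7 + 4/7 → 1
L = 10/49 + 3/7 + 4/7 + 1 = 108/49 ≈ 2.204 bits/symbol.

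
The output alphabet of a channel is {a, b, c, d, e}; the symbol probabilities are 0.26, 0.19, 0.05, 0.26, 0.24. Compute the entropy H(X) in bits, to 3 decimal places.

H = −Σ pᵢ log₂ pᵢ.
−0.26·log₂(0.26) = 0.5053
−0.19·log₂(0.19) = 0.4552
−0.05·log₂(0.05) = 0.2161
−0.26·log₂(0.26) = 0.5053
−0.24·log₂(0.24) = 0.4941
Sum ≈ 2.1760 → 2.176 bits.

2.176 bits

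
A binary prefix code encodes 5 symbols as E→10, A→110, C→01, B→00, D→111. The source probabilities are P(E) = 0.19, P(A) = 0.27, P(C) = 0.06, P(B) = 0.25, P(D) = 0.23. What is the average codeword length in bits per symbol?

2.5 bits/symbol

L̄ = Σ pᵢ·ℓᵢ = 0.19·2 + 0.27·3 + 0.06·2 + 0.25·2 + 0.23·3 = 2.5 bits/symbol.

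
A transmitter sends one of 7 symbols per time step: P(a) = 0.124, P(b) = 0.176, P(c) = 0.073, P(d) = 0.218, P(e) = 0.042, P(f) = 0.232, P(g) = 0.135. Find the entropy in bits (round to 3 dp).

2.640 bits

H = −Σ pᵢ log₂ pᵢ.
−0.124·log₂(0.124) = 0.3734
−0.176·log₂(0.176) = 0.4411
−0.073·log₂(0.073) = 0.2756
−0.218·log₂(0.218) = 0.4791
−0.042·log₂(0.042) = 0.1921
−0.232·log₂(0.232) = 0.4890
−0.135·log₂(0.135) = 0.3900
Sum ≈ 2.6404 → 2.640 bits.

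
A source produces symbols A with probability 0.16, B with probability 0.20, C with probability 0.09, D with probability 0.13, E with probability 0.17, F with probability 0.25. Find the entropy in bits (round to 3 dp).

2.517 bits

H = −Σ pᵢ log₂ pᵢ.
−0.16·log₂(0.16) = 0.4230
−0.20·log₂(0.20) = 0.4644
−0.09·log₂(0.09) = 0.3127
−0.13·log₂(0.13) = 0.3826
−0.17·log₂(0.17) = 0.4346
−0.25·log₂(0.25) = 0.5000
Sum ≈ 2.5173 → 2.517 bits.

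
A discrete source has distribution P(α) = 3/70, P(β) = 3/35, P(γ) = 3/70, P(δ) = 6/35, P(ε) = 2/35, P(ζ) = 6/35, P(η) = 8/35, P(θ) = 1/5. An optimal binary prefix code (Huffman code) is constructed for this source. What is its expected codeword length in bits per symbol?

2.8 bits/symbol

Repeatedly combine the two least-probable nodes; the expected code length is the sum of the merged weights.
merge 3/70 + 3/70 → 3/35
merge 2/35 + 3/35 → 1/7
merge 3/35 + 1/7 → 8/35
merge 6/35 + 6/35 → 12/35
merge 1/5 + 8/35 → 3/7
merge 8/35 + 12/35 → 4/7
merge 3/7 + 4/7 → 1
L = 3/35 + 1/7 + 8/35 + 12/35 + 3/7 + 4/7 + 1 = 14/5 = 2.8 bits/symbol.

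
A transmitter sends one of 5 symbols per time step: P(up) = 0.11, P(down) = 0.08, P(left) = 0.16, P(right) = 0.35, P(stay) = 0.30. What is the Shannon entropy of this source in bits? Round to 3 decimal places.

H = −Σ pᵢ log₂ pᵢ.
−0.11·log₂(0.11) = 0.3503
−0.08·log₂(0.08) = 0.2915
−0.16·log₂(0.16) = 0.4230
−0.35·log₂(0.35) = 0.5301
−0.30·log₂(0.30) = 0.5211
Sum ≈ 2.1160 → 2.116 bits.

2.116 bits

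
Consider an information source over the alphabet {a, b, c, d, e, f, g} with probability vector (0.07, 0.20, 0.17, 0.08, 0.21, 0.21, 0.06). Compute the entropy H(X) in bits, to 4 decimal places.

H = −Σ pᵢ log₂ pᵢ.
−0.07·log₂(0.07) = 0.2686
−0.20·log₂(0.20) = 0.4644
−0.17·log₂(0.17) = 0.4346
−0.08·log₂(0.08) = 0.2915
−0.21·log₂(0.21) = 0.4728
−0.21·log₂(0.21) = 0.4728
−0.06·log₂(0.06) = 0.2435
Sum ≈ 2.6482 → 2.6482 bits.

2.6482 bits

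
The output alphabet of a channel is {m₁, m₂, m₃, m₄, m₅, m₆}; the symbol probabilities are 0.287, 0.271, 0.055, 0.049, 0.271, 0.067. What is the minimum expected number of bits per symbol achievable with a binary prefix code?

Repeatedly combine the two least-probable nodes; the expected code length is the sum of the merged weights.
merge 49/1000 + 11/200 → 13/125
merge 67/1000 + 13/125 → 171/1000
merge 171/1000 + 271/1000 → 221/500
merge 271/1000 + 287/1000 → 279/500
merge 221/500 + 279/500 → 1
L = 13/125 + 171/1000 + 221/500 + 279/500 + 1 = 91/40 = 2.275 bits/symbol.

2.275 bits/symbol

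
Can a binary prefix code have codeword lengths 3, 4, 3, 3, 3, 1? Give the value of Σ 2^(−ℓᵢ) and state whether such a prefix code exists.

With common denominator 2^4 = 16: Σ 2^(−ℓᵢ) = 2/16 + 1/16 + 2/16 + 2/16 + 2/16 + 8/16 = 17/16 = 1.0625.
Kraft's inequality requires Σ ≤ 1; here Σ = 1.0625 > 1, so no such prefix code exists.

1.0625; no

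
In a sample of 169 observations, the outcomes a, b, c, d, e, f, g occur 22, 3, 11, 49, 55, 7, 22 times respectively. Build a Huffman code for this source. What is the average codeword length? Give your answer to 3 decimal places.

Probabilities are the counts divided by 169.
Repeatedly combine the two least-probable nodes; the expected code length is the sum of the merged weights.
merge 3/169 + 7/169 → 10/169
merge 10/169 + 11/169 → 21/169
merge 21/169 + 22/169 → 43/169
merge 22/169 + 43/169 → 5/13
merge 49/169 + 55/169 → 8/13
merge 5/13 + 8/13 → 1
L = 10/169 + 21/169 + 43/169 + 5/13 + 8/13 + 1 = 412/169 ≈ 2.438 bits/symbol.

2.438 bits/symbol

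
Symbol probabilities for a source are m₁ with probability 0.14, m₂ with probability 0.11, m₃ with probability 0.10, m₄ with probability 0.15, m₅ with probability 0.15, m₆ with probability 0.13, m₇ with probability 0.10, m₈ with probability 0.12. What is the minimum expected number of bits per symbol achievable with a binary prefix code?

Repeatedly combine the two least-probable nodes; the expected code length is the sum of the merged weights.
merge 1/10 + 1/10 → 1/5
merge 11/100 + 3/25 → 23/100
merge 13/100 + 7/50 → 27/100
merge 3/20 + 3/20 → 3/10
merge 1/5 + 23/100 → 43/100
merge 27/100 + 3/10 → 57/100
merge 43/100 + 57/100 → 1
L = 1/5 + 23/100 + 27/100 + 3/10 + 43/100 + 57/100 + 1 = 3 bits/symbol.

3 bits/symbol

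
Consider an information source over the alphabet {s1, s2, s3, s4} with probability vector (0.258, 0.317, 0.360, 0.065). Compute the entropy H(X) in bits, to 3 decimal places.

1.817 bits

H = −Σ pᵢ log₂ pᵢ.
−0.258·log₂(0.258) = 0.5043
−0.317·log₂(0.317) = 0.5254
−0.360·log₂(0.360) = 0.5306
−0.065·log₂(0.065) = 0.2563
Sum ≈ 1.8166 → 1.817 bits.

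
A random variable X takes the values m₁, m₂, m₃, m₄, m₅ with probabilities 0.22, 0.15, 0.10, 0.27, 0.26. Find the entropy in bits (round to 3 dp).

2.239 bits

H = −Σ pᵢ log₂ pᵢ.
−0.22·log₂(0.22) = 0.4806
−0.15·log₂(0.15) = 0.4105
−0.10·log₂(0.10) = 0.3322
−0.27·log₂(0.27) = 0.5100
−0.26·log₂(0.26) = 0.5053
Sum ≈ 2.2386 → 2.239 bits.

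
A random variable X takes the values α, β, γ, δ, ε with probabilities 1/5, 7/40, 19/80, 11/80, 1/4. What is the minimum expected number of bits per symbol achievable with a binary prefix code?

2.3125 bits/symbol

Repeatedly combine the two least-probable nodes; the expected code length is the sum of the merged weights.
merge 11/80 + 7/40 → 5/16
merge 1/5 + 19/80 → 7/16
merge 1/4 + 5/16 → 9/16
merge 7/16 + 9/16 → 1
L = 5/16 + 7/16 + 9/16 + 1 = 37/16 = 2.3125 bits/symbol.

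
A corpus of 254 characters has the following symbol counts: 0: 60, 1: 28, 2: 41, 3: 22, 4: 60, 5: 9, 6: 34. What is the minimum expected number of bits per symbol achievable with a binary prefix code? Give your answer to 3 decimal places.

Probabilities are the counts divided by 254.
Repeatedly combine the two least-probable nodes; the expected code length is the sum of the merged weights.
merge 9/254 + 11/127 → 31/254
merge 14/127 + 31/254 → 59/254
merge 17/127 + 41/254 → 75/254
merge 59/254 + 30/127 → 119/254
merge 30/127 + 75/254 → 135/254
merge 119/254 + 135/254 → 1
L = 31/254 + 59/254 + 75/254 + 119/254 + 135/254 + 1 = 673/254 ≈ 2.650 bits/symbol.

2.650 bits/symbol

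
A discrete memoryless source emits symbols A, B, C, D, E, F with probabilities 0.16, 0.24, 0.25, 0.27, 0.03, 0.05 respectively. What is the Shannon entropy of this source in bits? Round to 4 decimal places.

H = −Σ pᵢ log₂ pᵢ.
−0.16·log₂(0.16) = 0.4230
−0.24·log₂(0.24) = 0.4941
−0.25·log₂(0.25) = 0.5000
−0.27·log₂(0.27) = 0.5100
−0.03·log₂(0.03) = 0.1518
−0.05·log₂(0.05) = 0.2161
Sum ≈ 2.2950 → 2.2950 bits.

2.2950 bits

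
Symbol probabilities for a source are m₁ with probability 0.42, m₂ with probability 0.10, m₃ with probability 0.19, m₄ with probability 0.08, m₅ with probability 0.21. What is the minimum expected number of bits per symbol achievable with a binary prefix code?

2.13 bits/symbol

Repeatedly combine the two least-probable nodes; the expected code length is the sum of the merged weights.
merge 2/25 + 1/10 → 9/50
merge 9/50 + 19/100 → 37/100
merge 21/100 + 37/100 → 29/50
merge 21/50 + 29/50 → 1
L = 9/50 + 37/100 + 29/50 + 1 = 213/100 = 2.13 bits/symbol.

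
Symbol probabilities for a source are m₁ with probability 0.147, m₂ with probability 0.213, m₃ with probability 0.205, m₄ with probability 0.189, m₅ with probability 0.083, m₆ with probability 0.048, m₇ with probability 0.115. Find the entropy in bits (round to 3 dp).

H = −Σ pᵢ log₂ pᵢ.
−0.147·log₂(0.147) = 0.4066
−0.213·log₂(0.213) = 0.4752
−0.205·log₂(0.205) = 0.4687
−0.189·log₂(0.189) = 0.4543
−0.083·log₂(0.083) = 0.2980
−0.048·log₂(0.048) = 0.2103
−0.115·log₂(0.115) = 0.3588
Sum ≈ 2.6719 → 2.672 bits.

2.672 bits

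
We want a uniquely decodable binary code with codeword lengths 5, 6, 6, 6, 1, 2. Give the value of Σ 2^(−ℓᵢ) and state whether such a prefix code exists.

With common denominator 2^6 = 64: Σ 2^(−ℓᵢ) = 2/64 + 1/64 + 1/64 + 1/64 + 32/64 + 16/64 = 53/64 = 0.828125.
Kraft's inequality requires Σ ≤ 1; here Σ = 0.828125 ≤ 1, so such a prefix code exists.

0.828125; yes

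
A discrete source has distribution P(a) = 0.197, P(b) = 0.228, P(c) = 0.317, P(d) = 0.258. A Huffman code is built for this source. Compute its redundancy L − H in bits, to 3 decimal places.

0.022 bits

Entropy H = −Σ p log₂ p ≈ 1.9777 bits.
Huffman merges: 197/1000+57/250→17/40; 129/500+317/1000→23/40; 17/40+23/40→1. L = 2 ≈ 2.0000.
L − H = 2.0000 − 1.9777 = 0.022 bits.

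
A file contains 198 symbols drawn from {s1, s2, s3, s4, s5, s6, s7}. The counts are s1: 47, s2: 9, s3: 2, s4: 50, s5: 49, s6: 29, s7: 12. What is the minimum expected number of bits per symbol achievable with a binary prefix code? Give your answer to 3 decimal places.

2.434 bits/symbol

Probabilities are the counts divided by 198.
Repeatedly combine the two least-probable nodes; the expected code length is the sum of the merged weights.
merge 1/99 + 1/22 → 1/18
merge 1/18 + 2/33 → 23/198
merge 23/198 + 29/198 → 26/99
merge 47/198 + 49/198 → 16/33
merge 25/99 + 26/99 → 17/33
merge 16/33 + 17/33 → 1
L = 1/18 + 23/198 + 26/99 + 16/33 + 17/33 + 1 = 241/99 ≈ 2.434 bits/symbol.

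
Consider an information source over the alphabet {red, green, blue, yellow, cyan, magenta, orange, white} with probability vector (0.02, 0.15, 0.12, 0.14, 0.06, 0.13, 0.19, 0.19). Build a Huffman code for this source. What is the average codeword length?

2.89 bits/symbol

Repeatedly combine the two least-probable nodes; the expected code length is the sum of the merged weights.
merge 1/50 + 3/50 → 2/25
merge 2/25 + 3/25 → 1/5
merge 13/100 + 7/50 → 27/100
merge 3/20 + 19/100 → 17/50
merge 19/100 + 1/5 → 39/100
merge 27/100 + 17/50 → 61/100
merge 39/100 + 61/100 → 1
L = 2/25 + 1/5 + 27/100 + 17/50 + 39/100 + 61/100 + 1 = 289/100 = 2.89 bits/symbol.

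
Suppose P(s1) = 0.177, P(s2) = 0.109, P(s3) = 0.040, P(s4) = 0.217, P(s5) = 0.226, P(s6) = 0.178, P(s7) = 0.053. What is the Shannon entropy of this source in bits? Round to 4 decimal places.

2.6075 bits

H = −Σ pᵢ log₂ pᵢ.
−0.177·log₂(0.177) = 0.4422
−0.109·log₂(0.109) = 0.3485
−0.040·log₂(0.040) = 0.1858
−0.217·log₂(0.217) = 0.4783
−0.226·log₂(0.226) = 0.4849
−0.178·log₂(0.178) = 0.4432
−0.053·log₂(0.053) = 0.2246
Sum ≈ 2.6075 → 2.6075 bits.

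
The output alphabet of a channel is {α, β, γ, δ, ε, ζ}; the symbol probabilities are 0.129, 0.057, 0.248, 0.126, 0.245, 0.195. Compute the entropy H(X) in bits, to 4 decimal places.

2.4492 bits

H = −Σ pᵢ log₂ pᵢ.
−0.129·log₂(0.129) = 0.3811
−0.057·log₂(0.057) = 0.2356
−0.248·log₂(0.248) = 0.4989
−0.126·log₂(0.126) = 0.3766
−0.245·log₂(0.245) = 0.4971
−0.195·log₂(0.195) = 0.4599
Sum ≈ 2.4492 → 2.4492 bits.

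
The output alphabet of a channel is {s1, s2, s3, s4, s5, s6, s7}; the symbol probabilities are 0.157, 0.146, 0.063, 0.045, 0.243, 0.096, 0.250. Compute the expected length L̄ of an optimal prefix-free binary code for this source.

Repeatedly combine the two least-probable nodes; the expected code length is the sum of the merged weights.
merge 9/200 + 63/1000 → 27/250
merge 12/125 + 27/250 → 51/250
merge 73/500 + 157/1000 → 303/1000
merge 51/250 + 243/1000 → 447/1000
merge 1/4 + 303/1000 → 553/1000
merge 447/1000 + 553/1000 → 1
L = 27/250 + 51/250 + 303/1000 + 447/1000 + 553/1000 + 1 = 523/200 = 2.615 bits/symbol.

2.615 bits/symbol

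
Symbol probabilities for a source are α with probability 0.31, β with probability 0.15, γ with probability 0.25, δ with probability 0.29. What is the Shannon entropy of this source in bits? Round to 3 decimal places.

H = −Σ pᵢ log₂ pᵢ.
−0.31·log₂(0.31) = 0.5238
−0.15·log₂(0.15) = 0.4105
−0.25·log₂(0.25) = 0.5000
−0.29·log₂(0.29) = 0.5179
Sum ≈ 1.9522 → 1.952 bits.

1.952 bits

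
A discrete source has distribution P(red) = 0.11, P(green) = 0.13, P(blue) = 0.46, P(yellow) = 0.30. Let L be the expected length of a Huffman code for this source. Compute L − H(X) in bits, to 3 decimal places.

0.011 bits

Entropy H = −Σ p log₂ p ≈ 1.7694 bits.
Huffman merges: 11/100+13/100→6/25; 6/25+3/10→27/50; 23/50+27/50→1. L = 89/50 ≈ 1.7800.
L − H = 1.7800 − 1.7694 = 0.011 bits.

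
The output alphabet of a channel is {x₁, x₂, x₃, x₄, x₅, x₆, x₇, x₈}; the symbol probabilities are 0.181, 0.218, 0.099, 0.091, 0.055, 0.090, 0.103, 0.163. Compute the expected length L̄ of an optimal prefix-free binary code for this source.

Repeatedly combine the two least-probable nodes; the expected code length is the sum of the merged weights.
merge 11/200 + 9/100 → 29/200
merge 91/1000 + 99/1000 → 19/100
merge 103/1000 + 29/200 → 31/125
merge 163/1000 + 181/1000 → 43/125
merge 19/100 + 109/500 → 51/125
merge 31/125 + 43/125 → 74/125
merge 51/125 + 74/125 → 1
L = 29/200 + 19/100 + 31/125 + 43/125 + 51/125 + 74/125 + 1 = 2927/1000 = 2.927 bits/symbol.

2.927 bits/symbol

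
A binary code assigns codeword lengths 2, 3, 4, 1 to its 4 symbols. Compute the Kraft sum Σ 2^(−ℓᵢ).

0.9375

With common denominator 2^4 = 16: Σ 2^(−ℓᵢ) = 4/16 + 2/16 + 1/16 + 8/16 = 15/16 = 0.9375.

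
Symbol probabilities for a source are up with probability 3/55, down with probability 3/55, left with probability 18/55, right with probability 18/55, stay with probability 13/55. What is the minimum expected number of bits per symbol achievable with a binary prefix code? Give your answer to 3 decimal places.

Repeatedly combine the two least-probable nodes; the expected code length is the sum of the merged weights.
merge 3/55 + 3/55 → 6/55
merge 6/55 + 13/55 → 19/55
merge 18/55 + 18/55 → 36/55
merge 19/55 + 36/55 → 1
L = 6/55 + 19/55 + 36/55 + 1 = 116/55 ≈ 2.109 bits/symbol.

2.109 bits/symbol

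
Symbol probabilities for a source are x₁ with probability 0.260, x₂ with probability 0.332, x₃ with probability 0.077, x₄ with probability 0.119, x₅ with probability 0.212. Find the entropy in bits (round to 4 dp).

2.1581 bits

H = −Σ pᵢ log₂ pᵢ.
−0.260·log₂(0.260) = 0.5053
−0.332·log₂(0.332) = 0.5281
−0.077·log₂(0.077) = 0.2848
−0.119·log₂(0.119) = 0.3654
−0.212·log₂(0.212) = 0.4744
Sum ≈ 2.1581 → 2.1581 bits.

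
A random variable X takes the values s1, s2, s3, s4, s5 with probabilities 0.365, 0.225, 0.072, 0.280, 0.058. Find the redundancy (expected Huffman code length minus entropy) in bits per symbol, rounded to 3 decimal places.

Entropy H = −Σ p log₂ p ≈ 2.0407 bits.
Huffman merges: 29/500+9/125→13/100; 13/100+9/40→71/200; 7/25+71/200→127/200; 73/200+127/200→1. L = 53/25 ≈ 2.1200.
L − H = 2.1200 − 2.0407 = 0.079 bits.

0.079 bits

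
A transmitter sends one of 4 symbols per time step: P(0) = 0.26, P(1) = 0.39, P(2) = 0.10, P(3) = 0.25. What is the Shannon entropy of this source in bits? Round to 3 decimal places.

H = −Σ pᵢ log₂ pᵢ.
−0.26·log₂(0.26) = 0.5053
−0.39·log₂(0.39) = 0.5298
−0.10·log₂(0.10) = 0.3322
−0.25·log₂(0.25) = 0.5000
Sum ≈ 1.8673 → 1.867 bits.

1.867 bits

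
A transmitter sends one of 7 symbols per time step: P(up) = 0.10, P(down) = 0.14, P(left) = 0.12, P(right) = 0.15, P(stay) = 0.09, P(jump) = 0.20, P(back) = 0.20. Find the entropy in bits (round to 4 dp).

2.7483 bits

H = −Σ pᵢ log₂ pᵢ.
−0.10·log₂(0.10) = 0.3322
−0.14·log₂(0.14) = 0.3971
−0.12·log₂(0.12) = 0.3671
−0.15·log₂(0.15) = 0.4105
−0.09·log₂(0.09) = 0.3127
−0.20·log₂(0.20) = 0.4644
−0.20·log₂(0.20) = 0.4644
Sum ≈ 2.7483 → 2.7483 bits.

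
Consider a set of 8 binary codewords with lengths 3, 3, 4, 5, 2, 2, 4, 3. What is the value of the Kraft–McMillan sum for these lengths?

1.03125

With common denominator 2^5 = 32: Σ 2^(−ℓᵢ) = 4/32 + 4/32 + 2/32 + 1/32 + 8/32 + 8/32 + 2/32 + 4/32 = 33/32 = 1.03125.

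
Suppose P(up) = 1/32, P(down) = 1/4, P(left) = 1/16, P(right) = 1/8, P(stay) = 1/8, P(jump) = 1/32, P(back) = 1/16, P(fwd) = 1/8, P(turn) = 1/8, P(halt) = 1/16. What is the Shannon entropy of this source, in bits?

3.0625 bits

Each probability is a power of 1/2, so log₂(1/p) is an integer.
H = Σ p·log₂(1/p) = 1/32·5 + 1/4·2 + 1/16·4 + 1/8·3 + 1/8·3 + 1/32·5 + 1/16·4 + 1/8·3 + 1/8·3 + 1/16·4 = 3.0625 bits.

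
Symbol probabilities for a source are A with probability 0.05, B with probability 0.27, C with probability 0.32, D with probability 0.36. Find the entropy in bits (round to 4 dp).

H = −Σ pᵢ log₂ pᵢ.
−0.05·log₂(0.05) = 0.2161
−0.27·log₂(0.27) = 0.5100
−0.32·log₂(0.32) = 0.5260
−0.36·log₂(0.36) = 0.5306
Sum ≈ 1.7828 → 1.7828 bits.

1.7828 bits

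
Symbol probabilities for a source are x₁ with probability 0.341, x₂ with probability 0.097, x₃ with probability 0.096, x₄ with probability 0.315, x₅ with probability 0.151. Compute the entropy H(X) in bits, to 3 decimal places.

H = −Σ pᵢ log₂ pᵢ.
−0.341·log₂(0.341) = 0.5293
−0.097·log₂(0.097) = 0.3265
−0.096·log₂(0.096) = 0.3246
−0.315·log₂(0.315) = 0.5250
−0.151·log₂(0.151) = 0.4118
Sum ≈ 2.1171 → 2.117 bits.

2.117 bits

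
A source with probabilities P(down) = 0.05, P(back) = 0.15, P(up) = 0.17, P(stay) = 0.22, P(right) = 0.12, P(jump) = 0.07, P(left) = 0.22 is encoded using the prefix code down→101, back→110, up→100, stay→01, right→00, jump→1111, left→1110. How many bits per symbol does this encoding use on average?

2.95 bits/symbol

L̄ = Σ pᵢ·ℓᵢ = 0.05·3 + 0.15·3 + 0.17·3 + 0.22·2 + 0.12·2 + 0.07·4 + 0.22·4 = 2.95 bits/symbol.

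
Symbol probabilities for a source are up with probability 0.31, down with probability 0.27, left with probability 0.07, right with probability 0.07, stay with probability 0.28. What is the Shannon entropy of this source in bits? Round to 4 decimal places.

H = −Σ pᵢ log₂ pᵢ.
−0.31·log₂(0.31) = 0.5238
−0.27·log₂(0.27) = 0.5100
−0.07·log₂(0.07) = 0.2686
−0.07·log₂(0.07) = 0.2686
−0.28·log₂(0.28) = 0.5142
Sum ≈ 2.0851 → 2.0851 bits.

2.0851 bits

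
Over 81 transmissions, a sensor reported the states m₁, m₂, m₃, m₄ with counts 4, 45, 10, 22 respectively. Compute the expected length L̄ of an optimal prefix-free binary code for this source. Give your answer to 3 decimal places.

Probabilities are the counts divided by 81.
Repeatedly combine the two least-probable nodes; the expected code length is the sum of the merged weights.
merge 4/81 + 10/81 → 14/81
merge 14/81 + 22/81 → 4/9
merge 4/9 + 5/9 → 1
L = 14/81 + 4/9 + 1 = 131/81 ≈ 1.617 bits/symbol.

1.617 bits/symbol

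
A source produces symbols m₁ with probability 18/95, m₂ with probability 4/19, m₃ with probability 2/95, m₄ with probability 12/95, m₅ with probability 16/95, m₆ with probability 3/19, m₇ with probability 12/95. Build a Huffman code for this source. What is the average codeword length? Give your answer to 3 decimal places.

Repeatedly combine the two least-probable nodes; the expected code length is the sum of the merged weights.
merge 2/95 + 12/95 → 14/95
merge 12/95 + 14/95 → 26/95
merge 3/19 + 16/95 → 31/95
merge 18/95 + 4/19 → 2/5
merge 26/95 + 31/95 → 3/5
merge 2/5 + 3/5 → 1
L = 14/95 + 26/95 + 31/95 + 2/5 + 3/5 + 1 = 261/95 ≈ 2.747 bits/symbol.

2.747 bits/symbol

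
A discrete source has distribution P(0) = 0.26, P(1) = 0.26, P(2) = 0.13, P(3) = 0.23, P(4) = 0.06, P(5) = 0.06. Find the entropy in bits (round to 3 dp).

H = −Σ pᵢ log₂ pᵢ.
−0.26·log₂(0.26) = 0.5053
−0.26·log₂(0.26) = 0.5053
−0.13·log₂(0.13) = 0.3826
−0.23·log₂(0.23) = 0.4877
−0.06·log₂(0.06) = 0.2435
−0.06·log₂(0.06) = 0.2435
Sum ≈ 2.3680 → 2.368 bits.

2.368 bits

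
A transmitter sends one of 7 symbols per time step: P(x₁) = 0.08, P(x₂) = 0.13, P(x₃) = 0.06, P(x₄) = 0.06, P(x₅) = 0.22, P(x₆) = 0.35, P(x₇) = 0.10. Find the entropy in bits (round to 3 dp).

H = −Σ pᵢ log₂ pᵢ.
−0.08·log₂(0.08) = 0.2915
−0.13·log₂(0.13) = 0.3826
−0.06·log₂(0.06) = 0.2435
−0.06·log₂(0.06) = 0.2435
−0.22·log₂(0.22) = 0.4806
−0.35·log₂(0.35) = 0.5301
−0.10·log₂(0.10) = 0.3322
Sum ≈ 2.5041 → 2.504 bits.

2.504 bits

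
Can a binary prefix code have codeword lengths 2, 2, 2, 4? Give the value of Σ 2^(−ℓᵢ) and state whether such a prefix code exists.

With common denominator 2^4 = 16: Σ 2^(−ℓᵢ) = 4/16 + 4/16 + 4/16 + 1/16 = 13/16 = 0.8125.
Kraft's inequality requires Σ ≤ 1; here Σ = 0.8125 ≤ 1, so such a prefix code exists.

0.8125; yes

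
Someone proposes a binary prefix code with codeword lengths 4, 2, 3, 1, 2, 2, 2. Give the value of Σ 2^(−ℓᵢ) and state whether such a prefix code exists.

1.6875; no

With common denominator 2^4 = 16: Σ 2^(−ℓᵢ) = 1/16 + 4/16 + 2/16 + 8/16 + 4/16 + 4/16 + 4/16 = 27/16 = 1.6875.
Kraft's inequality requires Σ ≤ 1; here Σ = 1.6875 > 1, so no such prefix code exists.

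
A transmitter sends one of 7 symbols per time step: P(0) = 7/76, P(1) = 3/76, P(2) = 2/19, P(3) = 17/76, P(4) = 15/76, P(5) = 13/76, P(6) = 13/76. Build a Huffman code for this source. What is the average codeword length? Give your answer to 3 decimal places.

Repeatedly combine the two least-probable nodes; the expected code length is the sum of the merged weights.
merge 3/76 + 7/76 → 5/38
merge 2/19 + 5/38 → 9/38
merge 13/76 + 13/76 → 13/38
merge 15/76 + 17/76 → 8/19
merge 9/38 + 13/38 → 11/19
merge 8/19 + 11/19 → 1
L = 5/38 + 9/38 + 13/38 + 8/19 + 11/19 + 1 = 103/38 ≈ 2.711 bits/symbol.

2.711 bits/symbol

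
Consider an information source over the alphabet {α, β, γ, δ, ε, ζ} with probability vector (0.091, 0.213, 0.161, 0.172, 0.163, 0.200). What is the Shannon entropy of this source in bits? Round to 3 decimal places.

2.542 bits

H = −Σ pᵢ log₂ pᵢ.
−0.091·log₂(0.091) = 0.3147
−0.213·log₂(0.213) = 0.4752
−0.161·log₂(0.161) = 0.4242
−0.172·log₂(0.172) = 0.4368
−0.163·log₂(0.163) = 0.4266
−0.200·log₂(0.200) = 0.4644
Sum ≈ 2.5419 → 2.542 bits.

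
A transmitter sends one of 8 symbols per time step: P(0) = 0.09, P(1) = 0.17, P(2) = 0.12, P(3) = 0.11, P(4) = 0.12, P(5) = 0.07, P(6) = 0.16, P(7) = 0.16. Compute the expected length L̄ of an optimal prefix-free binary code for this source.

Repeatedly combine the two least-probable nodes; the expected code length is the sum of the merged weights.
merge 7/100 + 9/100 → 4/25
merge 11/100 + 3/25 → 23/100
merge 3/25 + 4/25 → 7/25
merge 4/25 + 4/25 → 8/25
merge 17/100 + 23/100 → 2/5
merge 7/25 + 8/25 → 3/5
merge 2/5 + 3/5 → 1
L = 4/25 + 23/100 + 7/25 + 8/25 + 2/5 + 3/5 + 1 = 299/100 = 2.99 bits/symbol.

2.99 bits/symbol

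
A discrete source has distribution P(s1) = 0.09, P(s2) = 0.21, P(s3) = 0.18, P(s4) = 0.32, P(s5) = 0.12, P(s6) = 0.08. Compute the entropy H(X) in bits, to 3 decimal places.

H = −Σ pᵢ log₂ pᵢ.
−0.09·log₂(0.09) = 0.3127
−0.21·log₂(0.21) = 0.4728
−0.18·log₂(0.18) = 0.4453
−0.32·log₂(0.32) = 0.5260
−0.12·log₂(0.12) = 0.3671
−0.08·log₂(0.08) = 0.2915
Sum ≈ 2.4154 → 2.415 bits.

2.415 bits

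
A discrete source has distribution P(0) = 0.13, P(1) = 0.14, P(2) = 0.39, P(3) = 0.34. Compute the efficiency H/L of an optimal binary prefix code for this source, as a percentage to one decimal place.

Entropy H = −Σ p log₂ p ≈ 1.8387 bits.
Huffman merges: 13/100+7/50→27/100; 27/100+17/50→61/100; 39/100+61/100→1. L = 47/25 ≈ 1.8800.
Efficiency = H/L = 1.8387/1.8800 = 97.8%.

97.8%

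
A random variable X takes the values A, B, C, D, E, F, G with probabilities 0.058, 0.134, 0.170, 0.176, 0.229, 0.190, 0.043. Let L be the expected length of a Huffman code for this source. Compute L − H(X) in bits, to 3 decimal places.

Entropy H = −Σ p log₂ p ≈ 2.6399 bits.
Huffman merges: 43/1000+29/500→101/1000; 101/1000+67/500→47/200; 17/100+22/125→173/500; 19/100+229/1000→419/1000; 47/200+173/500→581/1000; 419/1000+581/1000→1. L = 1341/500 ≈ 2.6820.
L − H = 2.6820 − 2.6399 = 0.042 bits.

0.042 bits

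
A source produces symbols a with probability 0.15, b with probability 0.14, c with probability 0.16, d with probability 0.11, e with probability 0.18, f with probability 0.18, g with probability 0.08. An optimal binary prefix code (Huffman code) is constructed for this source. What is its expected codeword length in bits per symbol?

2.82 bits/symbol

Repeatedly combine the two least-probable nodes; the expected code length is the sum of the merged weights.
merge 2/25 + 11/100 → 19/100
merge 7/50 + 3/20 → 29/100
merge 4/25 + 9/50 → 17/50
merge 9/50 + 19/100 → 37/100
merge 29/100 + 17/50 → 63/100
merge 37/100 + 63/100 → 1
L = 19/100 + 29/100 + 17/50 + 37/100 + 63/100 + 1 = 141/50 = 2.82 bits/symbol.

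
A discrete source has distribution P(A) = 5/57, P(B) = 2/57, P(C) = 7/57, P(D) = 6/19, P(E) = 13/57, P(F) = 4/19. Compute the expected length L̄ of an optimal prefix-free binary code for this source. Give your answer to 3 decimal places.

2.368 bits/symbol

Repeatedly combine the two least-probable nodes; the expected code length is the sum of the merged weights.
merge 2/57 + 5/57 → 7/57
merge 7/57 + 7/57 → 14/57
merge 4/19 + 13/57 → 25/57
merge 14/57 + 6/19 → 32/57
merge 25/57 + 32/57 → 1
L = 7/57 + 14/57 + 25/57 + 32/57 + 1 = 45/19 ≈ 2.368 bits/symbol.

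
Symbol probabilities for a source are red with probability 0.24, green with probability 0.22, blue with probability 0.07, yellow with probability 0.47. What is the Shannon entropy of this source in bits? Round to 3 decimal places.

1.755 bits

H = −Σ pᵢ log₂ pᵢ.
−0.24·log₂(0.24) = 0.4941
−0.22·log₂(0.22) = 0.4806
−0.07·log₂(0.07) = 0.2686
−0.47·log₂(0.47) = 0.5120
Sum ≈ 1.7552 → 1.755 bits.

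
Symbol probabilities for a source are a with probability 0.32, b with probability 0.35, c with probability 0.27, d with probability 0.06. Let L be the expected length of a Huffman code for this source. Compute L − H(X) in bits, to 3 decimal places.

0.170 bits

Entropy H = −Σ p log₂ p ≈ 1.8097 bits.
Huffman merges: 3/50+27/100→33/100; 8/25+33/100→13/20; 7/20+13/20→1. L = 99/50 ≈ 1.9800.
L − H = 1.9800 − 1.8097 = 0.170 bits.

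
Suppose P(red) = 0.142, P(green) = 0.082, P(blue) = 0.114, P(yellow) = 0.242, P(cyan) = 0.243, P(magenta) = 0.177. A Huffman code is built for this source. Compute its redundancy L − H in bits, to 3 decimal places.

0.029 bits

Entropy H = −Σ p log₂ p ≈ 2.4864 bits.
Huffman merges: 41/500+57/500→49/250; 71/500+177/1000→319/1000; 49/250+121/500→219/500; 243/1000+319/1000→281/500; 219/500+281/500→1. L = 503/200 ≈ 2.5150.
L − H = 2.5150 − 2.4864 = 0.029 bits.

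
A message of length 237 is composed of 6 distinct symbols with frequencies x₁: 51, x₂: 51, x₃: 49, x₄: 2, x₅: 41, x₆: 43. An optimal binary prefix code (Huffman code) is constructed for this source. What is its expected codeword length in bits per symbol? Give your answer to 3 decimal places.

Probabilities are the counts divided by 237.
Repeatedly combine the two least-probable nodes; the expected code length is the sum of the merged weights.
merge 2/237 + 41/237 → 43/237
merge 43/237 + 43/237 → 86/237
merge 49/237 + 17/79 → 100/237
merge 17/79 + 86/237 → 137/237
merge 100/237 + 137/237 → 1
L = 43/237 + 86/237 + 100/237 + 137/237 + 1 = 201/79 ≈ 2.544 bits/symbol.

2.544 bits/symbol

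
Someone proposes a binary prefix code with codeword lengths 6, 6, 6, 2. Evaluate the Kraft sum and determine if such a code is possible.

With common denominator 2^6 = 64: Σ 2^(−ℓᵢ) = 1/64 + 1/64 + 1/64 + 16/64 = 19/64 = 0.296875.
Kraft's inequality requires Σ ≤ 1; here Σ = 0.296875 ≤ 1, so such a prefix code exists.

0.296875; yes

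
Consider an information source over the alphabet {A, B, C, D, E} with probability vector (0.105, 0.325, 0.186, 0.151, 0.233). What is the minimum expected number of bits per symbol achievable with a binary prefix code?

2.256 bits/symbol

Repeatedly combine the two least-probable nodes; the expected code length is the sum of the merged weights.
merge 21/200 + 151/1000 → 32/125
merge 93/500 + 233/1000 → 419/1000
merge 32/125 + 13/40 → 581/1000
merge 419/1000 + 581/1000 → 1
L = 32/125 + 419/1000 + 581/1000 + 1 = 282/125 = 2.256 bits/symbol.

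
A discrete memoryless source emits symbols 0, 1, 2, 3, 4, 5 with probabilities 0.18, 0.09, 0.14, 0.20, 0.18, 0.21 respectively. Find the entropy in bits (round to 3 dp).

H = −Σ pᵢ log₂ pᵢ.
−0.18·log₂(0.18) = 0.4453
−0.09·log₂(0.09) = 0.3127
−0.14·log₂(0.14) = 0.3971
−0.20·log₂(0.20) = 0.4644
−0.18·log₂(0.18) = 0.4453
−0.21·log₂(0.21) = 0.4728
Sum ≈ 2.5376 → 2.538 bits.

2.538 bits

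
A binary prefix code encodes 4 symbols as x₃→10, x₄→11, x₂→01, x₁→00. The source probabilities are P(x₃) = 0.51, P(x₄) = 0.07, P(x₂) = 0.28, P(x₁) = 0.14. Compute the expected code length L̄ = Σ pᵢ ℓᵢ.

2 bits/symbol

L̄ = Σ pᵢ·ℓᵢ = 0.51·2 + 0.07·2 + 0.28·2 + 0.14·2 = 2 bits/symbol.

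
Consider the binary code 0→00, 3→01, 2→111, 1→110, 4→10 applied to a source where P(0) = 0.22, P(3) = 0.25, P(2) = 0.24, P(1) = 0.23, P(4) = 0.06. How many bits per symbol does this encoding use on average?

2.47 bits/symbol

L̄ = Σ pᵢ·ℓᵢ = 0.22·2 + 0.25·2 + 0.24·3 + 0.23·3 + 0.06·2 = 2.47 bits/symbol.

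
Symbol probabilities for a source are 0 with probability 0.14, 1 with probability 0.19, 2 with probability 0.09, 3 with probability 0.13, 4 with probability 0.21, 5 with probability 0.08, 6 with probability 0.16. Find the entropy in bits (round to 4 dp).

2.7350 bits

H = −Σ pᵢ log₂ pᵢ.
−0.14·log₂(0.14) = 0.3971
−0.19·log₂(0.19) = 0.4552
−0.09·log₂(0.09) = 0.3127
−0.13·log₂(0.13) = 0.3826
−0.21·log₂(0.21) = 0.4728
−0.08·log₂(0.08) = 0.2915
−0.16·log₂(0.16) = 0.4230
Sum ≈ 2.7350 → 2.7350 bits.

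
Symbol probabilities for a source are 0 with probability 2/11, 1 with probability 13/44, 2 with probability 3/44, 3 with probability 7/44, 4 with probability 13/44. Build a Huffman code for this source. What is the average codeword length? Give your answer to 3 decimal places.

2.227 bits/symbol

Repeatedly combine the two least-probable nodes; the expected code length is the sum of the merged weights.
merge 3/44 + 7/44 → 5/22
merge 2/11 + 5/22 → 9/22
merge 13/44 + 13/44 → 13/22
merge 9/22 + 13/22 → 1
L = 5/22 + 9/22 + 13/22 + 1 = 49/22 ≈ 2.227 bits/symbol.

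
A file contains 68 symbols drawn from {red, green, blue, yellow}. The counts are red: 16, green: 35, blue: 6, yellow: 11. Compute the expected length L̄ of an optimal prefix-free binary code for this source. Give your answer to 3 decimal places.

Probabilities are the counts divided by 68.
Repeatedly combine the two least-probable nodes; the expected code length is the sum of the merged weights.
merge 3/34 + 11/68 → 1/4
merge 4/17 + 1/4 → 33/68
merge 33/68 + 35/68 → 1
L = 1/4 + 33/68 + 1 = 59/34 ≈ 1.735 bits/symbol.

1.735 bits/symbol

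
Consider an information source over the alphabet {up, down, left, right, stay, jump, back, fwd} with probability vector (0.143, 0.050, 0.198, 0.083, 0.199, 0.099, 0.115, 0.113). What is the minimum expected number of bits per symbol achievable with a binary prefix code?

2.934 bits/symbol

Repeatedly combine the two least-probable nodes; the expected code length is the sum of the merged weights.
merge 1/20 + 83/1000 → 133/1000
merge 99/1000 + 113/1000 → 53/250
merge 23/200 + 133/1000 → 31/125
merge 143/1000 + 99/500 → 341/1000
merge 199/1000 + 53/250 → 411/1000
merge 31/125 + 341/1000 → 589/1000
merge 411/1000 + 589/1000 → 1
L = 133/1000 + 53/250 + 31/125 + 341/1000 + 411/1000 + 589/1000 + 1 = 1467/500 = 2.934 bits/symbol.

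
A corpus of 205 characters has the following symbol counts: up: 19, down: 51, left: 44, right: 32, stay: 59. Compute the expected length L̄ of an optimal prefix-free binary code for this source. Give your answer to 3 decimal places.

2.249 bits/symbol

Probabilities are the counts divided by 205.
Repeatedly combine the two least-probable nodes; the expected code length is the sum of the merged weights.
merge 19/205 + 32/205 → 51/205
merge 44/205 + 51/205 → 19/41
merge 51/205 + 59/205 → 22/41
merge 19/41 + 22/41 → 1
L = 51/205 + 19/41 + 22/41 + 1 = 461/205 ≈ 2.249 bits/symbol.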